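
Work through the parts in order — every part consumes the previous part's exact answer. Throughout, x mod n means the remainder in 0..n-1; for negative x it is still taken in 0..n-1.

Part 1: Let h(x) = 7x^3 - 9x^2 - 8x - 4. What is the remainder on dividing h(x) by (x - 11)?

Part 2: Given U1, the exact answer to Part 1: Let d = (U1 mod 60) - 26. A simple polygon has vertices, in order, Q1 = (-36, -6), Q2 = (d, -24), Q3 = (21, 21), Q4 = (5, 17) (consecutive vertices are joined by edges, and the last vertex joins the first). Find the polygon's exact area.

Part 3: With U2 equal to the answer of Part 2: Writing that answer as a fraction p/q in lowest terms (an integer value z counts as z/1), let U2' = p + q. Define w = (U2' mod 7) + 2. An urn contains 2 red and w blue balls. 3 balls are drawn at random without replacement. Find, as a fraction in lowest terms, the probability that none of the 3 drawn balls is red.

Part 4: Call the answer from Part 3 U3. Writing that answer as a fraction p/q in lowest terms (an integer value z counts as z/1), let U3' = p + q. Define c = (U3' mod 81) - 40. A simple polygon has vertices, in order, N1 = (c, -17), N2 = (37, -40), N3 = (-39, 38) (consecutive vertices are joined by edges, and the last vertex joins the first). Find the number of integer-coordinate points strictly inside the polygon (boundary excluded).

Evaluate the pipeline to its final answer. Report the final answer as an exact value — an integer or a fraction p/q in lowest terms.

Part 1: remainder = value at the root: 7*(11)^3 - 9*(11)^2 - 8*(11)^1 - 4 = (9317) + (-1089) + (-88) + (-4) = 8136; answer 8136
Part 2: U1 = 8136; d = 10; cross terms: (-36*-24 - 10*-6)=924, (10*21 - 21*-24)=714, (21*17 - 5*21)=252, (5*-6 - -36*17)=582; twice the area = |2472| = 2472; area = 1236; answer 1236
Part 3: U2 = 1236; threaded value p + q = 1237; w = 7; total draws C(9,3) = 84; favorable C(7,3) = 35; P = 5/12; answer 5/12
Part 4: U3 = 5/12; threaded value p + q = 17; c = -23; cross terms: (-23*-40 - 37*-17)=1549, (37*38 - -39*-40)=-154, (-39*-17 - -23*38)=1537; twice the area = |2932| = 2932; area = 1466; boundary points = 1 + 2 + 1 = 4; strictly interior points = area - boundary/2 + 1 = 1465; answer 1465

1465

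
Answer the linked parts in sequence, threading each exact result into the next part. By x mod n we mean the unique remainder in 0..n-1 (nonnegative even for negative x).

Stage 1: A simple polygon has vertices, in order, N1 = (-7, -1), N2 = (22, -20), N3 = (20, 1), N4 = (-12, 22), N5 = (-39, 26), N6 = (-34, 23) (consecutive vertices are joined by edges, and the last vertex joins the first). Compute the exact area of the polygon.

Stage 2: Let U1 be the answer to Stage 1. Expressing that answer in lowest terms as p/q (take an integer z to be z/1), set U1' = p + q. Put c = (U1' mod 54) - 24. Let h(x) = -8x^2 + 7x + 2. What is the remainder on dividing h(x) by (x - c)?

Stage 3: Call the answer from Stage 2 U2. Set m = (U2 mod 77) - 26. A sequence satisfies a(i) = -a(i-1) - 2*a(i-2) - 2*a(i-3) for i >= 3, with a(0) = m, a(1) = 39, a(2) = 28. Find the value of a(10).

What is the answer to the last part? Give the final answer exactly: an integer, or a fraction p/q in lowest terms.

Stage 1: cross terms: (-7*-20 - 22*-1)=162, (22*1 - 20*-20)=422, (20*22 - -12*1)=452, (-12*26 - -39*22)=546, (-39*23 - -34*26)=-13, (-34*-1 - -7*23)=195; twice the area = |1764| = 1764; area = 882; answer 882
Stage 2: U1 = 882; threaded value p + q = 883; c = -5; remainder = value at the root: -8*(-5)^2 + 7*(-5)^1 + 2 = (-200) + (-35) + (2) = -233; answer -233
Stage 3: U2 = -233; m = 49; a(3) = -1*(28) - 2*(39) - 2*(49) = -204; iterating: a(3)=-204, a(4)=70, a(5)=282, a(6)=-14, a(7)=-690, a(8)=154, a(9)=1254, a(10)=-182; answer -182

-182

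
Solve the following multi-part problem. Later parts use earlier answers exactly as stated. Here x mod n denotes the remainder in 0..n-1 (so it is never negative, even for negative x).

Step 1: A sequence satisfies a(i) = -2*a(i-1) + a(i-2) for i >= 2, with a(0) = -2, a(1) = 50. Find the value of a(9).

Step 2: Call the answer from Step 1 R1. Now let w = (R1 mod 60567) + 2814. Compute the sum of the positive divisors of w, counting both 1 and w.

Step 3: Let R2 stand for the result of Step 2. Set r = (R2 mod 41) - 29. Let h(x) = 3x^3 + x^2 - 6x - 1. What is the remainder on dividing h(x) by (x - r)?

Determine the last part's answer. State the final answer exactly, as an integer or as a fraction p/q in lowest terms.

-23481

Step 1: a(2) = -2*(50) + 1*(-2) = -102; iterating: a(2)=-102, a(3)=254, a(4)=-610, a(5)=1474, a(6)=-3558, a(7)=8590, a(8)=-20738, a(9)=50066; answer 50066
Step 2: R1 = 50066; w = 52880; 52880 = 2^4 * 5 * 661; sigma = (1 + 2 + 4 + 8 + 16) * (1 + 5) * (1 + 661) = 31 * 6 * 662 = 123132; answer 123132
Step 3: R2 = 123132; r = -20; remainder = value at the root: 3*(-20)^3 + 1*(-20)^2 - 6*(-20)^1 - 1 = (-24000) + (400) + (120) + (-1) = -23481; answer -23481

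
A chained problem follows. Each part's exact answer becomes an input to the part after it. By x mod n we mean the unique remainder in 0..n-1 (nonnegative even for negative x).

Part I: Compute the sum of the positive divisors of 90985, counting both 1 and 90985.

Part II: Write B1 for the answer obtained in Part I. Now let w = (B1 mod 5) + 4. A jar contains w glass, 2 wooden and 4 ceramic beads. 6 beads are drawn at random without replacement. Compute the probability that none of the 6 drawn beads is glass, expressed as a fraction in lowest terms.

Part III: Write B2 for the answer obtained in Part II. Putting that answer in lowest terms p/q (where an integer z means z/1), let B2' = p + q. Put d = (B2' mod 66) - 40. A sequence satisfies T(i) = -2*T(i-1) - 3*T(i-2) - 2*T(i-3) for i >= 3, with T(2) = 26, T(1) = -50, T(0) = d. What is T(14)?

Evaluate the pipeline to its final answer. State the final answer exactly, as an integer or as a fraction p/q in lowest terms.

-9218

Part I: 90985 = 5 * 31 * 587; sigma = (1 + 5) * (1 + 31) * (1 + 587) = 6 * 32 * 588 = 112896; answer 112896
Part II: B1 = 112896; w = 5; total draws C(11,6) = 462; favorable C(6,6) = 1; P = 1/462; answer 1/462
Part III: B2 = 1/462; threaded value p + q = 463; d = -39; T(3) = -2*(26) - 3*(-50) - 2*(-39) = 176; iterating: T(3)=176, T(4)=-330, T(5)=80, T(6)=478, T(7)=-536, T(8)=-522, T(9)=1696, T(10)=-754, T(11)=-2536, T(12)=3942, T(13)=1232, T(14)=-9218; answer -9218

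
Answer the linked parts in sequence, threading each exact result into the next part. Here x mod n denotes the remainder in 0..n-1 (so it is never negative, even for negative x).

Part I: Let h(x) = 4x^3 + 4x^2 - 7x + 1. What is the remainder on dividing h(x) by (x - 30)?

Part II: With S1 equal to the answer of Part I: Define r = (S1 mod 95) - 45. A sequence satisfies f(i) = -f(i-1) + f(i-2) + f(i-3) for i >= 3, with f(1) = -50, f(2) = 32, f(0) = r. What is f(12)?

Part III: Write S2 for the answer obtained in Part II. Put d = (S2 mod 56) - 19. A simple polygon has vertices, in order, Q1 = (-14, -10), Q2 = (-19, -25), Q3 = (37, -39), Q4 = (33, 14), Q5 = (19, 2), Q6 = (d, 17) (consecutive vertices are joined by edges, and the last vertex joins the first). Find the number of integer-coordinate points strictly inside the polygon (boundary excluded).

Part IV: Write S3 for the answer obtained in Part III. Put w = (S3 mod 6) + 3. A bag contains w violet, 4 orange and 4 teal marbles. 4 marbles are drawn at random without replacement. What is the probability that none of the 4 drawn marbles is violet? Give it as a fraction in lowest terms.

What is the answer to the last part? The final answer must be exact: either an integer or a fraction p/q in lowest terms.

7/33

Part I: remainder = value at the root: 4*(30)^3 + 4*(30)^2 - 7*(30)^1 + 1 = (108000) + (3600) + (-210) + (1) = 111391; answer 111391
Part II: S1 = 111391; r = 6; f(3) = -1*(32) + 1*(-50) + 1*(6) = -76; iterating: f(3)=-76, f(4)=58, f(5)=-102, f(6)=84, f(7)=-128, f(8)=110, f(9)=-154, f(10)=136, f(11)=-180, f(12)=162; answer 162
Part III: S2 = 162; d = 31; cross terms: (-14*-25 - -19*-10)=160, (-19*-39 - 37*-25)=1666, (37*14 - 33*-39)=1805, (33*2 - 19*14)=-200, (19*17 - 31*2)=261, (31*-10 - -14*17)=-72; twice the area = |3620| = 3620; area = 1810; boundary points = 5 + 14 + 1 + 2 + 3 + 9 = 34; strictly interior points = area - boundary/2 + 1 = 1794; answer 1794
Part IV: S3 = 1794; w = 3; total draws C(11,4) = 330; favorable C(8,4) = 70; P = 7/33; answer 7/33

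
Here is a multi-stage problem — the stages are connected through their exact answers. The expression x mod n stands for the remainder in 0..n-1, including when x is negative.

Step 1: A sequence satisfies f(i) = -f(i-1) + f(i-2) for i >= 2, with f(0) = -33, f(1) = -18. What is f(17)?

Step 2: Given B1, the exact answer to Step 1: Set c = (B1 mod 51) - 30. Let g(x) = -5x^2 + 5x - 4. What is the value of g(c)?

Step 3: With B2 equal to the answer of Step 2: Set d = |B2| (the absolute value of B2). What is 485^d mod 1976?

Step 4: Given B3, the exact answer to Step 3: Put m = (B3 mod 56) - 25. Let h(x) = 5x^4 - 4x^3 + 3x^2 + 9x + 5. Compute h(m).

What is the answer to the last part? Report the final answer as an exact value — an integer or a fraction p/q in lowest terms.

344693

Step 1: f(2) = -1*(-18) + 1*(-33) = -15; iterating: f(2)=-15, f(3)=-3, f(4)=-12, f(5)=9, f(6)=-21, f(7)=30, f(8)=-51, f(9)=81, f(10)=-132, f(11)=213, f(12)=-345, f(13)=558, f(14)=-903, f(15)=1461, f(16)=-2364, f(17)=3825; answer 3825
Step 2: B1 = 3825; c = -30; -5*(-30)^2 + 5*(-30)^1 - 4 = (-4500) + (-150) + (-4) = -4654; answer -4654
Step 3: B2 = -4654; d = 4654; squarings mod 1976: 485^1=485, 485^2=81, 485^4=633, 485^8=1537, 485^16=1049, 485^32=1745, 485^64=9, 485^128=81, 485^256=633, 485^512=1537, 485^1024=1049, 485^2048=1745, 485^4096=9; 485^4654 = 485^2 * 485^4 * 485^8 * 485^32 * 485^512 * 485^4096 = 9 (mod 1976); answer 9
Step 4: B3 = 9; m = -16; 5*(-16)^4 - 4*(-16)^3 + 3*(-16)^2 + 9*(-16)^1 + 5 = (327680) + (16384) + (768) + (-144) + (5) = 344693; answer 344693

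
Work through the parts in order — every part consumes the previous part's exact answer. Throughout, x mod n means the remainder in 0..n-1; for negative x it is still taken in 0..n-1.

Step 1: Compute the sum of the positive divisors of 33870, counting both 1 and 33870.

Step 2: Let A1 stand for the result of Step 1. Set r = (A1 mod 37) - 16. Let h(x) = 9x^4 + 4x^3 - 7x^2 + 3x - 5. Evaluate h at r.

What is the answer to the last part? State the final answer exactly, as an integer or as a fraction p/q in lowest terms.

965893

Step 1: 33870 = 2 * 3 * 5 * 1129; sigma = (1 + 2) * (1 + 3) * (1 + 5) * (1 + 1129) = 3 * 4 * 6 * 1130 = 81360; answer 81360
Step 2: A1 = 81360; r = 18; 9*(18)^4 + 4*(18)^3 - 7*(18)^2 + 3*(18)^1 - 5 = (944784) + (23328) + (-2268) + (54) + (-5) = 965893; answer 965893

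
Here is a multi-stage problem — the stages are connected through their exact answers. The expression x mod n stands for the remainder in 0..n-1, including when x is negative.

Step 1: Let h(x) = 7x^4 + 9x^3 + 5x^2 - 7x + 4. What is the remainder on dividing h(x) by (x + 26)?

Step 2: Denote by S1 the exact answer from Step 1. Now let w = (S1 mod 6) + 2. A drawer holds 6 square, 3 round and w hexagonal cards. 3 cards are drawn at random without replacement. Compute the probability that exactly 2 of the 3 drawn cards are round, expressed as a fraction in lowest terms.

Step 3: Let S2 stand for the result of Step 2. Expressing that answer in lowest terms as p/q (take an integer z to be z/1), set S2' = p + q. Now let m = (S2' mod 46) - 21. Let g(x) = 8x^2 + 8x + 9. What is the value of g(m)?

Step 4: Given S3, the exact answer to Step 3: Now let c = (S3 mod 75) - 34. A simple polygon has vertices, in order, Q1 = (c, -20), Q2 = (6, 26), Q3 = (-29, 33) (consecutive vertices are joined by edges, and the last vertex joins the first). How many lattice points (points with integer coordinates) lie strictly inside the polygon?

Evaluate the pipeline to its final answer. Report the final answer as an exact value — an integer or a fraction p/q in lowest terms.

Step 1: remainder = value at the root: 7*(-26)^4 + 9*(-26)^3 + 5*(-26)^2 - 7*(-26)^1 + 4 = (3198832) + (-158184) + (3380) + (182) + (4) = 3044214; answer 3044214
Step 2: S1 = 3044214; w = 2; total draws C(11,3) = 165; favorable C(3,2)*C(8,1) = 24; P = 8/55; answer 8/55
Step 3: S2 = 8/55; threaded value p + q = 63; m = -4; 8*(-4)^2 + 8*(-4)^1 + 9 = (128) + (-32) + (9) = 105; answer 105
Step 4: S3 = 105; c = -4; cross terms: (-4*26 - 6*-20)=16, (6*33 - -29*26)=952, (-29*-20 - -4*33)=712; twice the area = |1680| = 1680; area = 840; boundary points = 2 + 7 + 1 = 10; strictly interior points = area - boundary/2 + 1 = 836; answer 836

836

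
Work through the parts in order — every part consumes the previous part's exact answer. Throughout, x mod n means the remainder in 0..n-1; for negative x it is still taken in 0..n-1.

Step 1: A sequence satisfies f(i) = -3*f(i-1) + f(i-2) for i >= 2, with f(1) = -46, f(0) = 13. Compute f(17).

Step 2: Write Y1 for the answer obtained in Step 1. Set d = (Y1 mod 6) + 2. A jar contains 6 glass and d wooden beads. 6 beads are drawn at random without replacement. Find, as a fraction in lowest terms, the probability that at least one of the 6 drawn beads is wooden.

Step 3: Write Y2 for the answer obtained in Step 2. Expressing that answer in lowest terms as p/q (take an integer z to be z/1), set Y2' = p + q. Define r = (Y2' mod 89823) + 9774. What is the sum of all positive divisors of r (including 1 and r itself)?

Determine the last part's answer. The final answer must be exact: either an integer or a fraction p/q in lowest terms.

Step 1: f(2) = -3*(-46) + 1*(13) = 151; iterating: f(2)=151, f(3)=-499, f(4)=1648, f(5)=-5443, f(6)=17977, f(7)=-59374, f(8)=196099, f(9)=-647671, f(10)=2139112, f(11)=-7065007, f(12)=23334133, f(13)=-77067406, f(14)=254536351, f(15)=-840676459, f(16)=2776565728, f(17)=-9170373643; answer -9170373643
Step 2: Y1 = -9170373643; d = 7; total draws C(13,6) = 1716; complement C(6,6) = 1; favorable 1716 - 1 = 1715; P = 1715/1716; answer 1715/1716
Step 3: Y2 = 1715/1716; threaded value p + q = 3431; r = 13205; 13205 = 5 * 19 * 139; sigma = (1 + 5) * (1 + 19) * (1 + 139) = 6 * 20 * 140 = 16800; answer 16800

16800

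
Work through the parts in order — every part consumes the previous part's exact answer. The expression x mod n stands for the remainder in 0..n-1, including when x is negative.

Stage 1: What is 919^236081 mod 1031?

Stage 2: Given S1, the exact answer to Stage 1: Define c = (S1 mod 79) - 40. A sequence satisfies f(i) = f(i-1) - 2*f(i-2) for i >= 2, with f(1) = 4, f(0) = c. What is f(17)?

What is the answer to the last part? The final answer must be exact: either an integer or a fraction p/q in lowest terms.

Stage 1: squarings mod 1031: 919^1=919, 919^2=172, 919^4=716, 919^8=249, 919^16=141, 919^32=292, 919^64=722, 919^128=629, 919^256=768, 919^512=92, 919^1024=216, 919^2048=261, 919^4096=75, 919^8192=470, 919^16384=266, 919^32768=648, 919^65536=287, 919^131072=920; 919^236081 = 919^1 * 919^16 * 919^32 * 919^512 * 919^2048 * 919^4096 * 919^32768 * 919^65536 * 919^131072 = 696 (mod 1031); answer 696
Stage 2: S1 = 696; c = 24; f(2) = 1*(4) - 2*(24) = -44; iterating: f(2)=-44, f(3)=-52, f(4)=36, f(5)=140, f(6)=68, f(7)=-212, f(8)=-348, f(9)=76, f(10)=772, f(11)=620, f(12)=-924, f(13)=-2164, f(14)=-316, f(15)=4012, f(16)=4644, f(17)=-3380; answer -3380

-3380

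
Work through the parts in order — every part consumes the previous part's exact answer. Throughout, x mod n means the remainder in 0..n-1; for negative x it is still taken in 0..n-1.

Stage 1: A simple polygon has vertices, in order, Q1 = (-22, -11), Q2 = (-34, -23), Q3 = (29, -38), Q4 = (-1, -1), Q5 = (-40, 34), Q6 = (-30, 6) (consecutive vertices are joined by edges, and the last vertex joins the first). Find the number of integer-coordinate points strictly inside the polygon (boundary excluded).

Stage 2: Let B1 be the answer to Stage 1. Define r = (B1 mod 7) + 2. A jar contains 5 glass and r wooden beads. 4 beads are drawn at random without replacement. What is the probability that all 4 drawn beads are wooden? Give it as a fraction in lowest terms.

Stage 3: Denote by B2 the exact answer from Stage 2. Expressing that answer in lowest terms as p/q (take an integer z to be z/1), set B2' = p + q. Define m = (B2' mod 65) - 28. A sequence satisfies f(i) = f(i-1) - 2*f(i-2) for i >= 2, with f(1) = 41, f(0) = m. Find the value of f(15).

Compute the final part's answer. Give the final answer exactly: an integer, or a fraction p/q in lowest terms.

Stage 1: cross terms: (-22*-23 - -34*-11)=132, (-34*-38 - 29*-23)=1959, (29*-1 - -1*-38)=-67, (-1*34 - -40*-1)=-74, (-40*6 - -30*34)=780, (-30*-11 - -22*6)=462; twice the area = |3192| = 3192; area = 1596; boundary points = 12 + 3 + 1 + 1 + 2 + 1 = 20; strictly interior points = area - boundary/2 + 1 = 1587; answer 1587
Stage 2: B1 = 1587; r = 7; total draws C(12,4) = 495; favorable C(7,4) = 35; P = 7/99; answer 7/99
Stage 3: B2 = 7/99; threaded value p + q = 106; m = 13; f(2) = 1*(41) - 2*(13) = 15; iterating: f(2)=15, f(3)=-67, f(4)=-97, f(5)=37, f(6)=231, f(7)=157, f(8)=-305, f(9)=-619, f(10)=-9, f(11)=1229, f(12)=1247, f(13)=-1211, f(14)=-3705, f(15)=-1283; answer -1283

-1283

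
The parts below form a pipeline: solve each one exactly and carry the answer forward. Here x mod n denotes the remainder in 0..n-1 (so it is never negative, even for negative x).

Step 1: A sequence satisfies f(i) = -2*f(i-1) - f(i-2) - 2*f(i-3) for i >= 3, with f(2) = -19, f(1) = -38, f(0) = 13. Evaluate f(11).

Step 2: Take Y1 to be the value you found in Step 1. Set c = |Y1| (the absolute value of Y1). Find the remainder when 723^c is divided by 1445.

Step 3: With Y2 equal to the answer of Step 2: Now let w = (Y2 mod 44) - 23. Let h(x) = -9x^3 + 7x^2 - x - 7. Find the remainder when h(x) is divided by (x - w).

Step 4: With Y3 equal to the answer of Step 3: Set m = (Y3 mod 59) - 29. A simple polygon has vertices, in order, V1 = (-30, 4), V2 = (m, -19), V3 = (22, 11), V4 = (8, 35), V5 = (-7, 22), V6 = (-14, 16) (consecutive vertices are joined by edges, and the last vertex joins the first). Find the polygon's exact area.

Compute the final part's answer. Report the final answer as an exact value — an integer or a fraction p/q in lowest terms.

Step 1: f(3) = -2*(-19) - 1*(-38) - 2*(13) = 50; iterating: f(3)=50, f(4)=-5, f(5)=-2, f(6)=-91, f(7)=194, f(8)=-293, f(9)=574, f(10)=-1243, f(11)=2498; answer 2498
Step 2: Y1 = 2498; c = 2498; squarings mod 1445: 723^1=723, 723^2=1084, 723^4=271, 723^8=1191, 723^16=936, 723^32=426, 723^64=851, 723^128=256, 723^256=511, 723^512=1021, 723^1024=596, 723^2048=1191; 723^2498 = 723^2 * 723^64 * 723^128 * 723^256 * 723^2048 = 1424 (mod 1445); answer 1424
Step 3: Y2 = 1424; w = -7; remainder = value at the root: -9*(-7)^3 + 7*(-7)^2 - 1*(-7)^1 - 7 = (3087) + (343) + (7) + (-7) = 3430; answer 3430
Step 4: Y3 = 3430; m = -21; cross terms: (-30*-19 - -21*4)=654, (-21*11 - 22*-19)=187, (22*35 - 8*11)=682, (8*22 - -7*35)=421, (-7*16 - -14*22)=196, (-14*4 - -30*16)=424; twice the area = |2564| = 2564; area = 1282; answer 1282

1282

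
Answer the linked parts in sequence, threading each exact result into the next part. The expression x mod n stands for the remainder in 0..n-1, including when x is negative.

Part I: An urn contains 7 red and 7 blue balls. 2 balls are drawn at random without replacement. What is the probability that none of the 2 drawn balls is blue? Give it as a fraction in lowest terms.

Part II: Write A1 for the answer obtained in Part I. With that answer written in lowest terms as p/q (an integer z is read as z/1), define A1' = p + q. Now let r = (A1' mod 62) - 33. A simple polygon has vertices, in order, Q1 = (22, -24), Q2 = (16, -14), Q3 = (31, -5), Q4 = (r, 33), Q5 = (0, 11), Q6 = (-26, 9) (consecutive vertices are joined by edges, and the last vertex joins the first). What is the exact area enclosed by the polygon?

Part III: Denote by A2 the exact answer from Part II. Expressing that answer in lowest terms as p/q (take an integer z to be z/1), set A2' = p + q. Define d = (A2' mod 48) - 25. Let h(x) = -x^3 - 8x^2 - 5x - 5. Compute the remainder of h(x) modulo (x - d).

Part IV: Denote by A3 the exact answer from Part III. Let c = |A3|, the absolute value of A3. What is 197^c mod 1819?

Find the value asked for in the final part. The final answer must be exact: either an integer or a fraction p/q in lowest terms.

Part I: total draws C(14,2) = 91; favorable C(7,2) = 21; P = 3/13; answer 3/13
Part II: A1 = 3/13; threaded value p + q = 16; r = -17; cross terms: (22*-14 - 16*-24)=76, (16*-5 - 31*-14)=354, (31*33 - -17*-5)=938, (-17*11 - 0*33)=-187, (0*9 - -26*11)=286, (-26*-24 - 22*9)=426; twice the area = |1893| = 1893; area = 1893/2; answer 1893/2
Part III: A2 = 1893/2; threaded value p + q = 1895; d = -2; remainder = value at the root: -1*(-2)^3 - 8*(-2)^2 - 5*(-2)^1 - 5 = (8) + (-32) + (10) + (-5) = -19; answer -19
Part IV: A3 = -19; c = 19; squarings mod 1819: 197^1=197, 197^2=610, 197^4=1024, 197^8=832, 197^16=1004; 197^19 = 197^1 * 197^2 * 197^16 = 48 (mod 1819); answer 48

48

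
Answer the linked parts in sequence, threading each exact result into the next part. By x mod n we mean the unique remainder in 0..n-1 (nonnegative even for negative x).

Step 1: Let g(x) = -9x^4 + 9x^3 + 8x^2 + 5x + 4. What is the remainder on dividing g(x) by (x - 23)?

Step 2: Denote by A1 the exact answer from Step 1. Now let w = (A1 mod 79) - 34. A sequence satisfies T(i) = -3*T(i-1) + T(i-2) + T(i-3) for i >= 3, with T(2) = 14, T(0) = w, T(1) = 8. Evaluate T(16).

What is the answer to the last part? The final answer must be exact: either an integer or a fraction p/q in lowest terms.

Step 1: remainder = value at the root: -9*(23)^4 + 9*(23)^3 + 8*(23)^2 + 5*(23)^1 + 4 = (-2518569) + (109503) + (4232) + (115) + (4) = -2404715; answer -2404715
Step 2: A1 = -2404715; w = 11; T(3) = -3*(14) + 1*(8) + 1*(11) = -23; iterating: T(3)=-23, T(4)=91, T(5)=-282, T(6)=914, T(7)=-2933, T(8)=9431, T(9)=-30312, T(10)=97434, T(11)=-313183, T(12)=1006671, T(13)=-3235762, T(14)=10400774, T(15)=-33431413, T(16)=107459251; answer 107459251

107459251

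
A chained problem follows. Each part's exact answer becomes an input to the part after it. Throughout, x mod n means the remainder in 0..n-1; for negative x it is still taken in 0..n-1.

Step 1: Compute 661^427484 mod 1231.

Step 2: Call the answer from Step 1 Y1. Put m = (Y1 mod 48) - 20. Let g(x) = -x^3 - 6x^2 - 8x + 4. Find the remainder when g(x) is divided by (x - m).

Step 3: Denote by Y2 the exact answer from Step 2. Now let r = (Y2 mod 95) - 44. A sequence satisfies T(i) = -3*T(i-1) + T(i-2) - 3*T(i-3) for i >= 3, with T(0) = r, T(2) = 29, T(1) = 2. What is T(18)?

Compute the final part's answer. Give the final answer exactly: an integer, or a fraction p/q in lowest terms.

Step 1: squarings mod 1231: 661^1=661, 661^2=1147, 661^4=901, 661^8=572, 661^16=969, 661^32=939, 661^64=325, 661^128=990, 661^256=224, 661^512=936, 661^1024=855, 661^2048=1042, 661^4096=22, 661^8192=484, 661^16384=366, 661^32768=1008, 661^65536=489, 661^131072=307, 661^262144=693; 661^427484 = 661^4 * 661^8 * 661^16 * 661^64 * 661^128 * 661^256 * 661^1024 * 661^32768 * 661^131072 * 661^262144 = 794 (mod 1231); answer 794
Step 2: Y1 = 794; m = 6; remainder = value at the root: -1*(6)^3 - 6*(6)^2 - 8*(6)^1 + 4 = (-216) + (-216) + (-48) + (4) = -476; answer -476
Step 3: Y2 = -476; r = 50; T(3) = -3*(29) + 1*(2) - 3*(50) = -235; iterating: T(3)=-235, T(4)=728, T(5)=-2506, T(6)=8951, T(7)=-31543, T(8)=111098, T(9)=-391690, T(10)=1380797, T(11)=-4867375, T(12)=17157992, T(13)=-60483742, T(14)=213211343, T(15)=-751591747, T(16)=2649437810, T(17)=-9339539206, T(18)=32922830669; answer 32922830669

32922830669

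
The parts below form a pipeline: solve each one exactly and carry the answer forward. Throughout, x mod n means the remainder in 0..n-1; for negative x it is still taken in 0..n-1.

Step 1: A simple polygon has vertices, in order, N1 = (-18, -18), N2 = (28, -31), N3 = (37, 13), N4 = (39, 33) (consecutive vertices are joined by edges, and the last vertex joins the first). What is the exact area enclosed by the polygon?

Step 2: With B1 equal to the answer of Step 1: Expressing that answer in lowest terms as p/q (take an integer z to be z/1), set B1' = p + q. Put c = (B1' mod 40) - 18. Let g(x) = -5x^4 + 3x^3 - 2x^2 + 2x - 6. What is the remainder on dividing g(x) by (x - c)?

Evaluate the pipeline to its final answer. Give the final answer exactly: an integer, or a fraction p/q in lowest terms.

-342

Step 1: cross terms: (-18*-31 - 28*-18)=1062, (28*13 - 37*-31)=1511, (37*33 - 39*13)=714, (39*-18 - -18*33)=-108; twice the area = |3179| = 3179; area = 3179/2; answer 3179/2
Step 2: B1 = 3179/2; threaded value p + q = 3181; c = 3; remainder = value at the root: -5*(3)^4 + 3*(3)^3 - 2*(3)^2 + 2*(3)^1 - 6 = (-405) + (81) + (-18) + (6) + (-6) = -342; answer -342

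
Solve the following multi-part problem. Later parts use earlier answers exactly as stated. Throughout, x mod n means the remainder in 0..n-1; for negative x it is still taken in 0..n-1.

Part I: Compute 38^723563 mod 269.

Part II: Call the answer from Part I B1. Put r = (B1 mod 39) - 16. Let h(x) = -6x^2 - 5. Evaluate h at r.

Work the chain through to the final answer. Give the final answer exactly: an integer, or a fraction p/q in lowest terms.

-29

Part I: squarings mod 269: 38^1=38, 38^2=99, 38^4=117, 38^8=239, 38^16=93, 38^32=41, 38^64=67, 38^128=185, 38^256=62, 38^512=78, 38^1024=166, 38^2048=118, 38^4096=205, 38^8192=61, 38^16384=224, 38^32768=142, 38^65536=258, 38^131072=121, 38^262144=115, 38^524288=44; 38^723563 = 38^1 * 38^2 * 38^8 * 38^32 * 38^64 * 38^512 * 38^2048 * 38^65536 * 38^131072 * 38^524288 = 14 (mod 269); answer 14
Part II: B1 = 14; r = -2; -6*(-2)^2 - 5 = (-24) + (-5) = -29; answer -29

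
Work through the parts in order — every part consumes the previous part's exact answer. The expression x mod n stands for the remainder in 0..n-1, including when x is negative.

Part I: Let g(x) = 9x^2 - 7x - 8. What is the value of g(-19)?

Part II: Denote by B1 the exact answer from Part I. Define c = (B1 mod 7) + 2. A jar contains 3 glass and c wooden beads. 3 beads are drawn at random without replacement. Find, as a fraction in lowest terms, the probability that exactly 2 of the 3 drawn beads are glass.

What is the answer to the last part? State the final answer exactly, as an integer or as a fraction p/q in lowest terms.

Part I: 9*(-19)^2 - 7*(-19)^1 - 8 = (3249) + (133) + (-8) = 3374; answer 3374
Part II: B1 = 3374; c = 2; total draws C(5,3) = 10; favorable C(3,2)*C(2,1) = 6; P = 3/5; answer 3/5

3/5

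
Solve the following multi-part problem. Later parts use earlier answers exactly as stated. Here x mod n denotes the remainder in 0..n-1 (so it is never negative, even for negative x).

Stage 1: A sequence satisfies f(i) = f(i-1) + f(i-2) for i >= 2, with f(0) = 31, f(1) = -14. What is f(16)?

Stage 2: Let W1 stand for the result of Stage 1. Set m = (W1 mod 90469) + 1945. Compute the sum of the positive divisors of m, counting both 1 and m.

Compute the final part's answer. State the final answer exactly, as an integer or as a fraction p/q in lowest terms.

Stage 1: f(2) = 1*(-14) + 1*(31) = 17; iterating: f(2)=17, f(3)=3, f(4)=20, f(5)=23, f(6)=43, f(7)=66, f(8)=109, f(9)=175, f(10)=284, f(11)=459, f(12)=743, f(13)=1202, f(14)=1945, f(15)=3147, f(16)=5092; answer 5092
Stage 2: W1 = 5092; m = 7037; 7037 = 31 * 227; sigma = (1 + 31) * (1 + 227) = 32 * 228 = 7296; answer 7296

7296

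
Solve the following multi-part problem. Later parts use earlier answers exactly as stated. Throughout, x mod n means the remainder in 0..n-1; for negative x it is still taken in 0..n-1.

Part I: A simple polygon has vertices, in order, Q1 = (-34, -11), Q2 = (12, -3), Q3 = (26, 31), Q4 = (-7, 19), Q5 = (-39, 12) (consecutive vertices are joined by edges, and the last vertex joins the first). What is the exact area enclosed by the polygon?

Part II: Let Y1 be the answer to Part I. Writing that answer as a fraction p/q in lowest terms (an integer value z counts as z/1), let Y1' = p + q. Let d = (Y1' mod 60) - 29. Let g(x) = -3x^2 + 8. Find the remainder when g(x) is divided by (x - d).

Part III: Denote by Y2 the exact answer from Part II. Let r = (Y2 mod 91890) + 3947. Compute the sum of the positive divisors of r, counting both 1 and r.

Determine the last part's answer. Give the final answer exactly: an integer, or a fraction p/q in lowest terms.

Part I: cross terms: (-34*-3 - 12*-11)=234, (12*31 - 26*-3)=450, (26*19 - -7*31)=711, (-7*12 - -39*19)=657, (-39*-11 - -34*12)=837; twice the area = |2889| = 2889; area = 2889/2; answer 2889/2
Part II: Y1 = 2889/2; threaded value p + q = 2891; d = -18; remainder = value at the root: -3*(-18)^2 + 8 = (-972) + (8) = -964; answer -964
Part III: Y2 = -964; r = 94873; 94873 is prime, so its only divisors are 1 and 94873; sigma = 1 + 94873 = 94874; answer 94874

94874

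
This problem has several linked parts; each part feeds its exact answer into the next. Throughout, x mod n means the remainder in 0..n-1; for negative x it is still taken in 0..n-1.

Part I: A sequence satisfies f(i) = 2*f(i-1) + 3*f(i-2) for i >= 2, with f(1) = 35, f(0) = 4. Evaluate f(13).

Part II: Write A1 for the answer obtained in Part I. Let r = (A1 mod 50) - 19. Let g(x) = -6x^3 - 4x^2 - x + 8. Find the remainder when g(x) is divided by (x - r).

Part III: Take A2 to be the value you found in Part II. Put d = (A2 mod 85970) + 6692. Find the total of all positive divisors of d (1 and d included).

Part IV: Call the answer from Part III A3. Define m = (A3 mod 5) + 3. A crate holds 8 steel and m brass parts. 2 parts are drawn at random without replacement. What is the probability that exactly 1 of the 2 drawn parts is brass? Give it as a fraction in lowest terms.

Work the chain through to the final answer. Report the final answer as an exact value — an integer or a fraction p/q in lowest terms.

8/15

Part I: f(2) = 2*(35) + 3*(4) = 82; iterating: f(2)=82, f(3)=269, f(4)=784, f(5)=2375, f(6)=7102, f(7)=21329, f(8)=63964, f(9)=191915, f(10)=575722, f(11)=1727189, f(12)=5181544, f(13)=15544655; answer 15544655
Part II: A1 = 15544655; r = -14; remainder = value at the root: -6*(-14)^3 - 4*(-14)^2 - 1*(-14)^1 + 8 = (16464) + (-784) + (14) + (8) = 15702; answer 15702
Part III: A2 = 15702; d = 22394; 22394 = 2 * 11197; sigma = (1 + 2) * (1 + 11197) = 3 * 11198 = 33594; answer 33594
Part IV: A3 = 33594; m = 7; total draws C(15,2) = 105; favorable C(7,1)*C(8,1) = 56; P = 8/15; answer 8/15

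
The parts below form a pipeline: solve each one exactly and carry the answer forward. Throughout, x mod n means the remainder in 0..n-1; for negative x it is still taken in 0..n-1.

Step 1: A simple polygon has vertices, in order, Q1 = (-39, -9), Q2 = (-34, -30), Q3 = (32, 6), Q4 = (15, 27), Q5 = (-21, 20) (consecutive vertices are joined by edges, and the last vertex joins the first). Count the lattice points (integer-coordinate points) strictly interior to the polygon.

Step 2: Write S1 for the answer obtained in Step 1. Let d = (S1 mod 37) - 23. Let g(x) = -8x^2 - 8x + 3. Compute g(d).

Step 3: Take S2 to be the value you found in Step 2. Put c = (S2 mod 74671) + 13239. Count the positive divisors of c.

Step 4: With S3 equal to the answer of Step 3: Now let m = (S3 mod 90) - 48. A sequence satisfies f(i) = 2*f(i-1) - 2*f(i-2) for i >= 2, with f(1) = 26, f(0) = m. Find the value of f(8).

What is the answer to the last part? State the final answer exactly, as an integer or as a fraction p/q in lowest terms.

-640

Step 1: cross terms: (-39*-30 - -34*-9)=864, (-34*6 - 32*-30)=756, (32*27 - 15*6)=774, (15*20 - -21*27)=867, (-21*-9 - -39*20)=969; twice the area = |4230| = 4230; area = 2115; boundary points = 1 + 6 + 1 + 1 + 1 = 10; strictly interior points = area - boundary/2 + 1 = 2111; answer 2111
Step 2: S1 = 2111; d = -21; -8*(-21)^2 - 8*(-21)^1 + 3 = (-3528) + (168) + (3) = -3357; answer -3357
Step 3: S2 = -3357; c = 84553; 84553 = 7 * 47 * 257; number of divisors = (1+1) * (1+1) * (1+1) = 8; answer 8
Step 4: S3 = 8; m = -40; f(2) = 2*(26) - 2*(-40) = 132; iterating: f(2)=132, f(3)=212, f(4)=160, f(5)=-104, f(6)=-528, f(7)=-848, f(8)=-640; answer -640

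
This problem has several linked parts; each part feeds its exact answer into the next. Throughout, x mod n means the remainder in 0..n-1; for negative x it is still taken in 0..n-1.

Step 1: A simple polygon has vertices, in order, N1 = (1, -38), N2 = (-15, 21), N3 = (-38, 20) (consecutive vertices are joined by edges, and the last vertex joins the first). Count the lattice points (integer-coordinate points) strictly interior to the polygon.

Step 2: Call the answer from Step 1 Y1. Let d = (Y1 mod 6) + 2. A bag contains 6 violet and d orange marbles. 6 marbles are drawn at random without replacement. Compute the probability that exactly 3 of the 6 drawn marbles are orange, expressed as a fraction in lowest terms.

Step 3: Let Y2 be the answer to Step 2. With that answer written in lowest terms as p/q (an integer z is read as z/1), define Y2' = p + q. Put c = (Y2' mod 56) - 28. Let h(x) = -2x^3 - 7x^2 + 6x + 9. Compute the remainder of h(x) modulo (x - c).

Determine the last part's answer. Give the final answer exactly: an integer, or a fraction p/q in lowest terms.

6

Step 1: cross terms: (1*21 - -15*-38)=-549, (-15*20 - -38*21)=498, (-38*-38 - 1*20)=1424; twice the area = |1373| = 1373; area = 1373/2; boundary points = 1 + 1 + 1 = 3; strictly interior points = area - boundary/2 + 1 = 686; answer 686
Step 2: Y1 = 686; d = 4; total draws C(10,6) = 210; favorable C(4,3)*C(6,3) = 80; P = 8/21; answer 8/21
Step 3: Y2 = 8/21; threaded value p + q = 29; c = 1; remainder = value at the root: -2*(1)^3 - 7*(1)^2 + 6*(1)^1 + 9 = (-2) + (-7) + (6) + (9) = 6; answer 6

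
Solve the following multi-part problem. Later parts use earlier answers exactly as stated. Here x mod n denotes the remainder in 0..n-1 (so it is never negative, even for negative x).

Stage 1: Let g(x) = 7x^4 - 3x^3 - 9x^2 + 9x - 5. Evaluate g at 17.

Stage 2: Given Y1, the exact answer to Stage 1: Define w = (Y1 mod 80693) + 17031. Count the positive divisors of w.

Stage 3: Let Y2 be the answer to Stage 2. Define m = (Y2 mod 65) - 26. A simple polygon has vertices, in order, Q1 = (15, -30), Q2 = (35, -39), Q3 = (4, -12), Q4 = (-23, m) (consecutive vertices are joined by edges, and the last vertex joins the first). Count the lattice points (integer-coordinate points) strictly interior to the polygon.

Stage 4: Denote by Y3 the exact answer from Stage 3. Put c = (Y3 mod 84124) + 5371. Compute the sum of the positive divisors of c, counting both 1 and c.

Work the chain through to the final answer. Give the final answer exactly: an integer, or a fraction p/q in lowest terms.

17280

Stage 1: 7*(17)^4 - 3*(17)^3 - 9*(17)^2 + 9*(17)^1 - 5 = (584647) + (-14739) + (-2601) + (153) + (-5) = 567455; answer 567455
Stage 2: Y1 = 567455; w = 19635; 19635 = 3 * 5 * 7 * 11 * 17; number of divisors = (1+1) * (1+1) * (1+1) * (1+1) * (1+1) = 32; answer 32
Stage 3: Y2 = 32; m = 6; cross terms: (15*-39 - 35*-30)=465, (35*-12 - 4*-39)=-264, (4*6 - -23*-12)=-252, (-23*-30 - 15*6)=600; twice the area = |549| = 549; area = 549/2; boundary points = 1 + 1 + 9 + 2 = 13; strictly interior points = area - boundary/2 + 1 = 269; answer 269
Stage 4: Y3 = 269; c = 5640; 5640 = 2^3 * 3 * 5 * 47; sigma = (1 + 2 + 4 + 8) * (1 + 3) * (1 + 5) * (1 + 47) = 15 * 4 * 6 * 48 = 17280; answer 17280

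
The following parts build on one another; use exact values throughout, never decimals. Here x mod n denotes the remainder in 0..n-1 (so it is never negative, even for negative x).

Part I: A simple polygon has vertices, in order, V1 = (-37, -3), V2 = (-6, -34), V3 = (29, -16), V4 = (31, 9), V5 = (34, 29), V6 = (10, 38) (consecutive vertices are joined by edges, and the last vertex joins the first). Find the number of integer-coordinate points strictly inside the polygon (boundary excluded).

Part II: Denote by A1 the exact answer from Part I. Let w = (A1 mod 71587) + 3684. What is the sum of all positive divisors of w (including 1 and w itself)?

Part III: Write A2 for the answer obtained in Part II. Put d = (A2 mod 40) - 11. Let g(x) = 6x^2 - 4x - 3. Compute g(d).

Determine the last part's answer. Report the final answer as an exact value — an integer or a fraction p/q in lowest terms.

Part I: cross terms: (-37*-34 - -6*-3)=1240, (-6*-16 - 29*-34)=1082, (29*9 - 31*-16)=757, (31*29 - 34*9)=593, (34*38 - 10*29)=1002, (10*-3 - -37*38)=1376; twice the area = |6050| = 6050; area = 3025; boundary points = 31 + 1 + 1 + 1 + 3 + 1 = 38; strictly interior points = area - boundary/2 + 1 = 3007; answer 3007
Part II: A1 = 3007; w = 6691; 6691 is prime, so its only divisors are 1 and 6691; sigma = 1 + 6691 = 6692; answer 6692
Part III: A2 = 6692; d = 1; 6*(1)^2 - 4*(1)^1 - 3 = (6) + (-4) + (-3) = -1; answer -1

-1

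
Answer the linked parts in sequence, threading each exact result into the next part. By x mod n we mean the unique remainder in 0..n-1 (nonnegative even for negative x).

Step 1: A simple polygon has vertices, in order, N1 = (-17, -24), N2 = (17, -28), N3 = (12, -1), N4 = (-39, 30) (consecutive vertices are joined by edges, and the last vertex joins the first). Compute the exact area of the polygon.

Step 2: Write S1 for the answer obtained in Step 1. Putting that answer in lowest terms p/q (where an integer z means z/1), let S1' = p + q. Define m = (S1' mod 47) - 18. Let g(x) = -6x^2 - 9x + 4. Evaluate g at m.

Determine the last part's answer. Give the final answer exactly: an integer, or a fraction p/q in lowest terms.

Step 1: cross terms: (-17*-28 - 17*-24)=884, (17*-1 - 12*-28)=319, (12*30 - -39*-1)=321, (-39*-24 - -17*30)=1446; twice the area = |2970| = 2970; area = 1485; answer 1485
Step 2: S1 = 1485; threaded value p + q = 1486; m = 11; -6*(11)^2 - 9*(11)^1 + 4 = (-726) + (-99) + (4) = -821; answer -821

-821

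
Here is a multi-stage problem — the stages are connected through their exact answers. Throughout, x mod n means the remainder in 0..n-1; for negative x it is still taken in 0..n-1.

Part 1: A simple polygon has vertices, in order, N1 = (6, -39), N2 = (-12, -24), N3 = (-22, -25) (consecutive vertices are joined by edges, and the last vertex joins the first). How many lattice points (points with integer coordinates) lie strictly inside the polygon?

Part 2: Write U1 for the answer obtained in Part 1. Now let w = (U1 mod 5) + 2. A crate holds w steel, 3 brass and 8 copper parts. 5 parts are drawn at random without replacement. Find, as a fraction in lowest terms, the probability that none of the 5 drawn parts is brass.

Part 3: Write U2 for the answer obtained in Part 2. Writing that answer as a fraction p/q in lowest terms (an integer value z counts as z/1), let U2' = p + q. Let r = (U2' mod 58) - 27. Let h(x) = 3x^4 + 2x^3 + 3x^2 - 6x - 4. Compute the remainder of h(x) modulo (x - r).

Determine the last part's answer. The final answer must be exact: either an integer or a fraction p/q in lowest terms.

Part 1: cross terms: (6*-24 - -12*-39)=-612, (-12*-25 - -22*-24)=-228, (-22*-39 - 6*-25)=1008; twice the area = |168| = 168; area = 84; boundary points = 3 + 1 + 14 = 18; strictly interior points = area - boundary/2 + 1 = 76; answer 76
Part 2: U1 = 76; w = 3; total draws C(14,5) = 2002; favorable C(11,5) = 462; P = 3/13; answer 3/13
Part 3: U2 = 3/13; threaded value p + q = 16; r = -11; remainder = value at the root: 3*(-11)^4 + 2*(-11)^3 + 3*(-11)^2 - 6*(-11)^1 - 4 = (43923) + (-2662) + (363) + (66) + (-4) = 41686; answer 41686

41686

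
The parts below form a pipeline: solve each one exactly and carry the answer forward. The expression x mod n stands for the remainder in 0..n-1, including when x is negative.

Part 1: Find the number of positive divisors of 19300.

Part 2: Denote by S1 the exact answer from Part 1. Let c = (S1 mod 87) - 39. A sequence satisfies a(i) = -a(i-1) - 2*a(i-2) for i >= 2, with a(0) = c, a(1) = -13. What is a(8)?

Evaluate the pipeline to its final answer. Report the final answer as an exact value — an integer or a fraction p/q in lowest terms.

255

Part 1: 19300 = 2^2 * 5^2 * 193; number of divisors = (2+1) * (2+1) * (1+1) = 18; answer 18
Part 2: S1 = 18; c = -21; a(2) = -1*(-13) - 2*(-21) = 55; iterating: a(2)=55, a(3)=-29, a(4)=-81, a(5)=139, a(6)=23, a(7)=-301, a(8)=255; answer 255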